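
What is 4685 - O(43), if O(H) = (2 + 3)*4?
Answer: 4665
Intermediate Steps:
O(H) = 20 (O(H) = 5*4 = 20)
4685 - O(43) = 4685 - 1*20 = 4685 - 20 = 4665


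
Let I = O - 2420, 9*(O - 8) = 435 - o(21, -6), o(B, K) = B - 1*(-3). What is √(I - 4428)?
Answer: I*√61149/3 ≈ 82.428*I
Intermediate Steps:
o(B, K) = 3 + B (o(B, K) = B + 3 = 3 + B)
O = 161/3 (O = 8 + (435 - (3 + 21))/9 = 8 + (435 - 1*24)/9 = 8 + (435 - 24)/9 = 8 + (⅑)*411 = 8 + 137/3 = 161/3 ≈ 53.667)
I = -7099/3 (I = 161/3 - 2420 = -7099/3 ≈ -2366.3)
√(I - 4428) = √(-7099/3 - 4428) = √(-20383/3) = I*√61149/3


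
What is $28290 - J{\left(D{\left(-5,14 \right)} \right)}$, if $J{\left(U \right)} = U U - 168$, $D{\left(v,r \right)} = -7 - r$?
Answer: $28017$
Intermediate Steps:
$J{\left(U \right)} = -168 + U^{2}$ ($J{\left(U \right)} = U^{2} - 168 = -168 + U^{2}$)
$28290 - J{\left(D{\left(-5,14 \right)} \right)} = 28290 - \left(-168 + \left(-7 - 14\right)^{2}\right) = 28290 - \left(-168 + \left(-21\right)^{2}\right) = 28290 - \left(-168 + 441\right) = 28290 - 273 = 28017$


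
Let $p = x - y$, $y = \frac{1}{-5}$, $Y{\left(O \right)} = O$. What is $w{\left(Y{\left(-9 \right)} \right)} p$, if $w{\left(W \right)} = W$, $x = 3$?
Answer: $- \frac{144}{5} \approx -28.8$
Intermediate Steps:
$y = - \frac{1}{5} \approx -0.2$
$p = \frac{16}{5}$ ($p = 3 - - \frac{1}{5} = 3 + \frac{1}{5} = \frac{16}{5} \approx 3.2$)
$w{\left(Y{\left(-9 \right)} \right)} p = \left(-9\right) \frac{16}{5} = - \frac{144}{5}$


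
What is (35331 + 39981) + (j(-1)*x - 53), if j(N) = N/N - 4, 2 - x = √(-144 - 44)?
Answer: 75253 + 6*I*√47 ≈ 75253.0 + 41.134*I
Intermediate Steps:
x = 2 - 2*I*√47 (x = 2 - √(-144 - 44) = 2 - √(-188) = 2 - 2*I*√47 ≈ 2.0 - 13.711*I)
j(N) = -3 (j(N) = 1 - 4 = -3)
(35331 + 39981) + (j(-1)*x - 53) = (35331 + 39981) + (-3*(2 - 2*I*√47) - 53) = 75312 + ((-6 + 6*I*√47) - 53) = 75312 + (-59 + 6*I*√47) = 75253 + 6*I*√47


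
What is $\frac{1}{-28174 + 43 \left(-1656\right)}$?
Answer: $- \frac{1}{99382} \approx -1.0062 \cdot 10^{-5}$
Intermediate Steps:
$\frac{1}{-28174 + 43 \left(-1656\right)} = \frac{1}{-28174 - 71208} = \frac{1}{-99382} = - \frac{1}{99382}$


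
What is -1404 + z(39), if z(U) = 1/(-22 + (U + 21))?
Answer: -53351/38 ≈ -1404.0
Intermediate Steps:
z(U) = 1/(-1 + U) (z(U) = 1/(-22 + (21 + U)) = 1/(-1 + U))
-1404 + z(39) = -1404 + 1/(-1 + 39) = -1404 + 1/38 = -53351/38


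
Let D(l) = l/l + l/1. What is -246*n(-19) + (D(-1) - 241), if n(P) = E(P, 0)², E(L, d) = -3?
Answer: -2455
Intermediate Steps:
D(l) = 1 + l (D(l) = 1 + l*1 = 1 + l)
n(P) = 9 (n(P) = (-3)² = 9)
-246*n(-19) + (D(-1) - 241) = -246*9 + ((1 - 1) - 241) = -2214 + (0 - 241) = -2214 - 241 = -2455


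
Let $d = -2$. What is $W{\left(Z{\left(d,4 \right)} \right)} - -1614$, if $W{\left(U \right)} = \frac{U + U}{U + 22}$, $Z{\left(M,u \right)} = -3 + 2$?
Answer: $\frac{33892}{21} \approx 1613.9$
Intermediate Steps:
$Z{\left(M,u \right)} = -1$
$W{\left(U \right)} = \frac{2 U}{22 + U}$
$W{\left(Z{\left(d,4 \right)} \right)} - -1614 = 2 \left(-1\right) \frac{1}{22 - 1} - -1614 = 2 \left(-1\right) \frac{1}{21} + 1614 = - \frac{2}{21} + 1614 = \frac{33892}{21}$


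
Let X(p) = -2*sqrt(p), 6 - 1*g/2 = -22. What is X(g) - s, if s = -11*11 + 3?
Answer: 118 - 4*sqrt(14) ≈ 103.03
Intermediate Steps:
g = 56 (g = 12 - 2*(-22) = 12 + 44 = 56)
s = -118 (s = -121 + 3 = -118)
X(g) - s = -4*sqrt(14) - 1*(-118) = -4*sqrt(14) + 118 = 118 - 4*sqrt(14)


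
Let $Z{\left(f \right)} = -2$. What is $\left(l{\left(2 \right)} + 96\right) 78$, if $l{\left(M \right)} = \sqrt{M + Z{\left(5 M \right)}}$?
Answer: $7488$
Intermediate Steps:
$l{\left(M \right)} = \sqrt{-2 + M}$ ($l{\left(M \right)} = \sqrt{M - 2} = \sqrt{-2 + M}$)
$\left(l{\left(2 \right)} + 96\right) 78 = \left(\sqrt{-2 + 2} + 96\right) 78 = \left(\sqrt{0} + 96\right) 78 = \left(0 + 96\right) 78 = 96 \cdot 78 = 7488$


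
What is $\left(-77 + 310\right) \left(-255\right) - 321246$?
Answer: $-380661$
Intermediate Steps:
$\left(-77 + 310\right) \left(-255\right) - 321246 = 233 \left(-255\right) - 321246 = -59415 - 321246 = -380661$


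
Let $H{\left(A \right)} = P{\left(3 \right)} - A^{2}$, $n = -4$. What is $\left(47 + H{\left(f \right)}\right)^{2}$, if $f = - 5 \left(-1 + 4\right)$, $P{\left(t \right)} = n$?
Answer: $33124$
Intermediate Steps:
$P{\left(t \right)} = -4$
$f = -15$ ($f = \left(-5\right) 3 = -15$)
$H{\left(A \right)} = -4 - A^{2}$
$\left(47 + H{\left(f \right)}\right)^{2} = \left(47 - 229\right)^{2} = \left(-182\right)^{2} = 33124$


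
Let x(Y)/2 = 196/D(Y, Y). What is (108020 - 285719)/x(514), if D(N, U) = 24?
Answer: -533097/49 ≈ -10880.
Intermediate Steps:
x(Y) = 49/3 (x(Y) = 2*(196/24) = 2*(196*(1/24)) = 2*(49/6) = 49/3)
(108020 - 285719)/x(514) = (108020 - 285719)/(49/3) = -177699*3/49 = -533097/49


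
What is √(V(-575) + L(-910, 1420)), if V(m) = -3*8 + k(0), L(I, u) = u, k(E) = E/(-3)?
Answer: 2*√349 ≈ 37.363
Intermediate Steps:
k(E) = -E/3 (k(E) = E*(-⅓) = -E/3)
V(m) = -24 (V(m) = -3*8 - ⅓*0 = -24 + 0 = -24)
√(V(-575) + L(-910, 1420)) = √(-24 + 1420) = √1396 = 2*√349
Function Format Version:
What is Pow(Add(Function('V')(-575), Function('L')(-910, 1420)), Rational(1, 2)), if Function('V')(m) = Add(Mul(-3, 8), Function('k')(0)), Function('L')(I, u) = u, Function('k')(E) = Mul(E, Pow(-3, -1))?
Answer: Mul(2, Pow(349, Rational(1, 2))) ≈ 37.363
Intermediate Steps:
Function('k')(E) = Mul(Rational(-1, 3), E) (Function('k')(E) = Mul(E, Rational(-1, 3)) = Mul(Rational(-1, 3), E))
Function('V')(m) = -24 (Function('V')(m) = Add(Mul(-3, 8), Mul(Rational(-1, 3), 0)) = Add(-24, 0) = -24)
Pow(Add(Function('V')(-575), Function('L')(-910, 1420)), Rational(1, 2)) = Pow(Add(-24, 1420), Rational(1, 2)) = Pow(1396, Rational(1, 2)) = Mul(2, Pow(349, Rational(1, 2)))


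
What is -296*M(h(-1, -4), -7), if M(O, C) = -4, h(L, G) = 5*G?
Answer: 1184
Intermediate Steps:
-296*M(h(-1, -4), -7) = -296*(-4) = 1184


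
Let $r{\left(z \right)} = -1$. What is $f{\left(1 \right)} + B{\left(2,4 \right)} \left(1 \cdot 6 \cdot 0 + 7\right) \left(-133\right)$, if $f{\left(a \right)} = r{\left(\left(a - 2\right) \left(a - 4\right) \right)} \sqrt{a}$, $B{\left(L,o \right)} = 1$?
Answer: $-932$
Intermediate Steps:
$f{\left(a \right)} = - \sqrt{a}$
$f{\left(1 \right)} + B{\left(2,4 \right)} \left(1 \cdot 6 \cdot 0 + 7\right) \left(-133\right) = - \sqrt{1} + 1 \left(1 \cdot 6 \cdot 0 + 7\right) \left(-133\right) = \left(-1\right) 1 + 1 \left(6 \cdot 0 + 7\right) \left(-133\right) = -1 + 1 \left(0 + 7\right) \left(-133\right) = -1 + 1 \cdot 7 \left(-133\right) = -1 + 7 \left(-133\right) = -1 - 931 = -932$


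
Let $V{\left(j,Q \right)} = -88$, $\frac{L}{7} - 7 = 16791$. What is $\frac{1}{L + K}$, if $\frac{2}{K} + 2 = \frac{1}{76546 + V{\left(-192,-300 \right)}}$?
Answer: $\frac{152915}{17980510274} \approx 8.5045 \cdot 10^{-6}$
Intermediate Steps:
$L = 117586$ ($L = 49 + 7 \cdot 16791 = 49 + 117537 = 117586$)
$K = - \frac{152916}{152915}$ ($K = \frac{2}{-2 + \frac{1}{76546 - 88}} = \frac{2}{-2 + \frac{1}{76458}} = \frac{2}{- \frac{152915}{76458}} = 2 \left(- \frac{76458}{152915}\right) = - \frac{152916}{152915} \approx -1.0$)
$\frac{1}{L + K} = \frac{1}{117586 - \frac{152916}{152915}} = \frac{1}{\frac{17980510274}{152915}} = \frac{152915}{17980510274}$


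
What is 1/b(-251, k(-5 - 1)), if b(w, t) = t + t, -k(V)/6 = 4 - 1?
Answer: -1/36 ≈ -0.027778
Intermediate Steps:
k(V) = -18 (k(V) = -6*(4 - 1) = -6*3 = -18)
b(w, t) = 2*t
1/b(-251, k(-5 - 1)) = 1/(2*(-18)) = 1/(-36) = -1/36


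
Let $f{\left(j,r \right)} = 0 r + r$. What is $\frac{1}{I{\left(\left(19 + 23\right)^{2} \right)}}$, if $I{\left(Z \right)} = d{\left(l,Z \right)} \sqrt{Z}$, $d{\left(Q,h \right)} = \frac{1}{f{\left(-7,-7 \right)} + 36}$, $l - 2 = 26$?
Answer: $\frac{29}{42} \approx 0.69048$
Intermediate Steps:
$l = 28$ ($l = 2 + 26 = 28$)
$f{\left(j,r \right)} = r$ ($f{\left(j,r \right)} = 0 + r = r$)
$d{\left(Q,h \right)} = \frac{1}{29}$ ($d{\left(Q,h \right)} = \frac{1}{-7 + 36} = \frac{1}{29}$)
$I{\left(Z \right)} = \frac{\sqrt{Z}}{29}$
$\frac{1}{I{\left(\left(19 + 23\right)^{2} \right)}} = \frac{1}{\frac{1}{29} \sqrt{\left(19 + 23\right)^{2}}} = \frac{1}{\frac{1}{29} \sqrt{42^{2}}} = \frac{1}{\frac{1}{29} \sqrt{1764}} = \frac{1}{\frac{1}{29} \cdot 42} = \frac{1}{\frac{42}{29}} = \frac{29}{42}$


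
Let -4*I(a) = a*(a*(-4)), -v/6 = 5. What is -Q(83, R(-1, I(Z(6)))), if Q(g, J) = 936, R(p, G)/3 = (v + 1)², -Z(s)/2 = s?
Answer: -936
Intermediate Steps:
v = -30 (v = -6*5 = -30)
Z(s) = -2*s
I(a) = a² (I(a) = -a*a*(-4)/4 = -a*(-4*a)/4 = -(-1)*a² = a²)
R(p, G) = 2523 (R(p, G) = 3*(-30 + 1)² = 3*(-29)² = 3*841 = 2523)
-Q(83, R(-1, I(Z(6)))) = -1*936 = -936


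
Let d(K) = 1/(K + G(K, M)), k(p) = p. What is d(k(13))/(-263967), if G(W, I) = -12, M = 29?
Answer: -1/263967 ≈ -3.7884e-6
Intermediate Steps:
d(K) = 1/(-12 + K) (d(K) = 1/(K - 12) = 1/(-12 + K))
d(k(13))/(-263967) = 1/((-12 + 13)*(-263967)) = -1/263967/1 = 1*(-1/263967) = -1/263967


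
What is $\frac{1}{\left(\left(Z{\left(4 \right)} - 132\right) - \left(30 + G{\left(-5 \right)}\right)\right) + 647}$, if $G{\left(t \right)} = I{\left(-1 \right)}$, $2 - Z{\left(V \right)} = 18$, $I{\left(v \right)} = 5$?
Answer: $\frac{1}{464} \approx 0.0021552$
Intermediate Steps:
$Z{\left(V \right)} = -16$ ($Z{\left(V \right)} = 2 - 18 = -16$)
$G{\left(t \right)} = 5$
$\frac{1}{\left(\left(Z{\left(4 \right)} - 132\right) - \left(30 + G{\left(-5 \right)}\right)\right) + 647} = \frac{1}{\left(\left(-16 - 132\right) - 35\right) + 647} = \frac{1}{\left(-148 - 35\right) + 647} = \frac{1}{-183 + 647} = \frac{1}{464}$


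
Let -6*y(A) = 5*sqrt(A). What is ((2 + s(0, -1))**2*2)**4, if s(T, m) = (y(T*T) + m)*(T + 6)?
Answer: 1048576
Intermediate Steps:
y(A) = -5*sqrt(A)/6
s(T, m) = (6 + T)*(m - 5*sqrt(T**2)/6) (s(T, m) = (-5*sqrt(T**2)/6 + m)*(T + 6) = (-5*sqrt(T**2)/6 + m)*(6 + T) = (m - 5*sqrt(T**2)/6)*(6 + T) = (6 + T)*(m - 5*sqrt(T**2)/6))
((2 + s(0, -1))**2*2)**4 = ((2 + (-5*sqrt(0**2) + 6*(-1) + 0*(-1) - 5/6*0*sqrt(0**2)))**2*2)**4 = ((2 + (-5*sqrt(0) - 6 + 0 - 5/6*0*sqrt(0)))**2*2)**4 = ((2 + (-5*0 - 6 + 0 - 5/6*0*0))**2*2)**4 = ((2 + (0 - 6 + 0 + 0))**2*2)**4 = ((2 - 6)**2*2)**4 = ((-4)**2*2)**4 = (16*2)**4 = 32**4 = 1048576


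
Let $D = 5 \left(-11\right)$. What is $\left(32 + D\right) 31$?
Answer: $-713$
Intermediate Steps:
$D = -55$
$\left(32 + D\right) 31 = \left(32 - 55\right) 31 = \left(-23\right) 31 = -713$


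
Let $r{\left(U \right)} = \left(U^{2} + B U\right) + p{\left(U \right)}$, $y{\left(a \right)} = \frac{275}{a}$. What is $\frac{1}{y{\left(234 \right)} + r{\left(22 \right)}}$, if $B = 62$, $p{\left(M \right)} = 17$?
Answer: $\frac{234}{436685} \approx 0.00053586$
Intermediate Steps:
$r{\left(U \right)} = 17 + U^{2} + 62 U$ ($r{\left(U \right)} = \left(U^{2} + 62 U\right) + 17 = 17 + U^{2} + 62 U$)
$\frac{1}{y{\left(234 \right)} + r{\left(22 \right)}} = \frac{1}{\frac{275}{234} + \left(17 + 22^{2} + 62 \cdot 22\right)} = \frac{1}{275 \cdot \frac{1}{234} + \left(17 + 484 + 1364\right)} = \frac{1}{\frac{275}{234} + 1865} = \frac{1}{\frac{436685}{234}} = \frac{234}{436685}$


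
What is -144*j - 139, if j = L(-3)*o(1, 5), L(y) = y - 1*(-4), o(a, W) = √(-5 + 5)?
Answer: -139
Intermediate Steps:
o(a, W) = 0 (o(a, W) = √0 = 0)
L(y) = 4 + y (L(y) = y + 4 = 4 + y)
j = 0 (j = (4 - 3)*0 = 1*0 = 0)
-144*j - 139 = -144*0 - 139 = 0 - 139 = -139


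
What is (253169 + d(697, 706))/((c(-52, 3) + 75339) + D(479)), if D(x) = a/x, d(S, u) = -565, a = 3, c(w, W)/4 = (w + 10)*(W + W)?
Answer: 30249329/8901138 ≈ 3.3984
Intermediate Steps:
c(w, W) = 8*W*(10 + w) (c(w, W) = 4*((w + 10)*(W + W)) = 4*((10 + w)*(2*W)) = 4*(2*W*(10 + w)) = 8*W*(10 + w))
D(x) = 3/x
(253169 + d(697, 706))/((c(-52, 3) + 75339) + D(479)) = (253169 - 565)/((8*3*(10 - 52) + 75339) + 3/479) = 252604/((8*3*(-42) + 75339) + 3*(1/479)) = 252604/((-1008 + 75339) + 3/479) = 252604/(74331 + 3/479) = 252604/(35604552/479) = 252604*(479/35604552) = 30249329/8901138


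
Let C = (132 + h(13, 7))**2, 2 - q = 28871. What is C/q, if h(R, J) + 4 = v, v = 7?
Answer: -6075/9623 ≈ -0.63130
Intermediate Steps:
q = -28869 (q = 2 - 1*28871 = 2 - 28871 = -28869)
h(R, J) = 3 (h(R, J) = -4 + 7 = 3)
C = 18225 (C = (132 + 3)**2 = 135**2 = 18225)
C/q = 18225/(-28869) = 18225*(-1/28869) = -6075/9623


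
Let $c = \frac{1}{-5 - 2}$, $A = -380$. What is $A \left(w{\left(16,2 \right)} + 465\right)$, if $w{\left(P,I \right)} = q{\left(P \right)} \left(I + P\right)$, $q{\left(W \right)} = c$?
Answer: $- \frac{1230060}{7} \approx -1.7572 \cdot 10^{5}$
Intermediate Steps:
$c = - \frac{1}{7}$ ($c = \frac{1}{-7} = - \frac{1}{7} \approx -0.14286$)
$q{\left(W \right)} = - \frac{1}{7}$
$w{\left(P,I \right)} = - \frac{I}{7} - \frac{P}{7}$ ($w{\left(P,I \right)} = - \frac{I + P}{7} = - \frac{I}{7} - \frac{P}{7}$)
$A \left(w{\left(16,2 \right)} + 465\right) = - 380 \left(\left(\left(- \frac{1}{7}\right) 2 - \frac{16}{7}\right) + 465\right) = - 380 \left(\left(- \frac{2}{7} - \frac{16}{7}\right) + 465\right) = - 380 \left(- \frac{18}{7} + 465\right) = \left(-380\right) \frac{3237}{7} = - \frac{1230060}{7}$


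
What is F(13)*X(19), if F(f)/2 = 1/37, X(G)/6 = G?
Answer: 228/37 ≈ 6.1622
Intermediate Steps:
X(G) = 6*G
F(f) = 2/37
F(13)*X(19) = 2*(6*19)/37 = (2/37)*114 = 228/37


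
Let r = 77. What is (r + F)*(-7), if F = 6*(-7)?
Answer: -245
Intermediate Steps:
F = -42
(r + F)*(-7) = (77 - 42)*(-7) = 35*(-7) = -245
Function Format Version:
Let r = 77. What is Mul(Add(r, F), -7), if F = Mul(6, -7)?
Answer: -245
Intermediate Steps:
F = -42
Mul(Add(r, F), -7) = Mul(Add(77, -42), -7) = Mul(35, -7) = -245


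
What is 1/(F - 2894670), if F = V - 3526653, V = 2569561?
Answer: -1/3851762 ≈ -2.5962e-7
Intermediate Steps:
F = -957092 (F = 2569561 - 3526653 = -957092)
1/(F - 2894670) = 1/(-957092 - 2894670) = 1/(-3851762) = -1/3851762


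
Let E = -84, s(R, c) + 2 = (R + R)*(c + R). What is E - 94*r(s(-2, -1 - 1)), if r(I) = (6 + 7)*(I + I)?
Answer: -34300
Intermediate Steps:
s(R, c) = -2 + 2*R*(R + c) (s(R, c) = -2 + (R + R)*(c + R) = -2 + (2*R)*(R + c) = -2 + 2*R*(R + c))
r(I) = 26*I (r(I) = 13*(2*I) = 26*I)
E - 94*r(s(-2, -1 - 1)) = -84 - 2444*(-2 + 2*(-2)² + 2*(-2)*(-1 - 1)) = -84 - 2444*(-2 + 2*4 + 2*(-2)*(-2)) = -84 - 2444*(-2 + 8 + 8) = -84 - 2444*14 = -84 - 94*364 = -84 - 34216 = -34300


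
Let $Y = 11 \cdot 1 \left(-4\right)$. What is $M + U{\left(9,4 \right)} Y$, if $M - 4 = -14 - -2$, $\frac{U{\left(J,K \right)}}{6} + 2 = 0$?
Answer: $520$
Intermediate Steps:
$U{\left(J,K \right)} = -12$ ($U{\left(J,K \right)} = -12 + 6 \cdot 0 = -12 + 0 = -12$)
$Y = -44$ ($Y = 11 \left(-4\right) = -44$)
$M = -8$ ($M = 4 - 12 = -8$)
$M + U{\left(9,4 \right)} Y = -8 - -528 = -8 + 528 = 520$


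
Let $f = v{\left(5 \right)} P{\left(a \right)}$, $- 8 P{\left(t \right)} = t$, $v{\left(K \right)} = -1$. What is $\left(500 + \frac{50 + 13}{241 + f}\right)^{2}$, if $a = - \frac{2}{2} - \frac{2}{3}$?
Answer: $\frac{8357950384144}{33396841} \approx 2.5026 \cdot 10^{5}$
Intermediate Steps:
$a = - \frac{5}{3}$ ($a = \left(-2\right) \frac{1}{2} - \frac{2}{3} = -1 - \frac{2}{3} = - \frac{5}{3} \approx -1.6667$)
$P{\left(t \right)} = - \frac{t}{8}$
$f = - \frac{5}{24}$ ($f = - \frac{\left(-1\right) \left(-5\right)}{8 \cdot 3} = \left(-1\right) \frac{5}{24} = - \frac{5}{24} \approx -0.20833$)
$\left(500 + \frac{50 + 13}{241 + f}\right)^{2} = \left(500 + \frac{50 + 13}{241 - \frac{5}{24}}\right)^{2} = \left(500 + \frac{63}{\frac{5779}{24}}\right)^{2} = \left(500 + 63 \cdot \frac{24}{5779}\right)^{2} = \left(500 + \frac{1512}{5779}\right)^{2} = \left(\frac{2891012}{5779}\right)^{2} = \frac{8357950384144}{33396841}$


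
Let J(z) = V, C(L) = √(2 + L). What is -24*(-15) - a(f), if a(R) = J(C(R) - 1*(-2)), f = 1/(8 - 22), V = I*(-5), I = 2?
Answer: 370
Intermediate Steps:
V = -10 (V = 2*(-5) = -10)
f = -1/14 (f = 1/(-14) = -1/14 ≈ -0.071429)
J(z) = -10
a(R) = -10
-24*(-15) - a(f) = -24*(-15) - 1*(-10) = 360 + 10 = 370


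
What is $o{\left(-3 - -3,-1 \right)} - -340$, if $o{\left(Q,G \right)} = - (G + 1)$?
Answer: $340$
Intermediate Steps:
$o{\left(Q,G \right)} = -1 - G$ ($o{\left(Q,G \right)} = - (1 + G) = -1 - G$)
$o{\left(-3 - -3,-1 \right)} - -340 = \left(-1 - -1\right) - -340 = \left(-1 + 1\right) + 340 = 0 + 340 = 340$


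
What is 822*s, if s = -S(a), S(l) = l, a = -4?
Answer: 3288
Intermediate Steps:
s = 4 (s = -1*(-4) = 4)
822*s = 822*4 = 3288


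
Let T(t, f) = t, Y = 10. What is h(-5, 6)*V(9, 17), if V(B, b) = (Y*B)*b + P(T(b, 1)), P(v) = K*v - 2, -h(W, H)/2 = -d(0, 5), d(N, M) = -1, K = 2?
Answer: -3124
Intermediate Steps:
h(W, H) = -2 (h(W, H) = -(-2)*(-1) = -2*1 = -2)
P(v) = -2 + 2*v (P(v) = 2*v - 2 = -2 + 2*v)
V(B, b) = -2 + 2*b + 10*B*b (V(B, b) = (10*B)*b + (-2 + 2*b) = 10*B*b + (-2 + 2*b) = -2 + 2*b + 10*B*b)
h(-5, 6)*V(9, 17) = -2*(-2 + 2*17 + 10*9*17) = -2*(-2 + 34 + 1530) = -2*1562 = -3124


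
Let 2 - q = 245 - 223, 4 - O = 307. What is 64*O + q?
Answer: -19412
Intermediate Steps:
O = -303 (O = 4 - 1*307 = 4 - 307 = -303)
q = -20 (q = 2 - (245 - 223) = 2 - 1*22 = 2 - 22 = -20)
64*O + q = 64*(-303) - 20 = -19392 - 20 = -19412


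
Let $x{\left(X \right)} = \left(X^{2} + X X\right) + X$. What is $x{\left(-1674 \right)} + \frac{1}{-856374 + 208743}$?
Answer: $\frac{3628597482017}{647631} \approx 5.6029 \cdot 10^{6}$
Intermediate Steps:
$x{\left(X \right)} = X + 2 X^{2}$ ($x{\left(X \right)} = \left(X^{2} + X^{2}\right) + X = 2 X^{2} + X = X + 2 X^{2}$)
$x{\left(-1674 \right)} + \frac{1}{-856374 + 208743} = - 1674 \left(1 + 2 \left(-1674\right)\right) + \frac{1}{-856374 + 208743} = - 1674 \left(1 - 3348\right) + \frac{1}{-647631} = \left(-1674\right) \left(-3347\right) - \frac{1}{647631} = 5602878 - \frac{1}{647631} = \frac{3628597482017}{647631}$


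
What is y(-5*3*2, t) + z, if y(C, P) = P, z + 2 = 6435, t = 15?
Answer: 6448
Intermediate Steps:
z = 6433 (z = -2 + 6435 = 6433)
y(-5*3*2, t) + z = 15 + 6433 = 6448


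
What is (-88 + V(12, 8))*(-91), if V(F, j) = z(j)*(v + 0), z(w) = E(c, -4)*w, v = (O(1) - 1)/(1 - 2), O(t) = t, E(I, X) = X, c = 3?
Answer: 8008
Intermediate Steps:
v = 0 (v = (1 - 1)/(1 - 2) = 0/(-1) = 0*(-1) = 0)
z(w) = -4*w
V(F, j) = 0 (V(F, j) = (-4*j)*(0 + 0) = -4*j*0 = 0)
(-88 + V(12, 8))*(-91) = (-88 + 0)*(-91) = -88*(-91) = 8008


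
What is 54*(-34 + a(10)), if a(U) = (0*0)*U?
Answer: -1836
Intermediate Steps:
a(U) = 0 (a(U) = 0*U = 0)
54*(-34 + a(10)) = 54*(-34 + 0) = 54*(-34) = -1836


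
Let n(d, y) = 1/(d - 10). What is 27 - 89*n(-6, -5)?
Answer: 521/16 ≈ 32.563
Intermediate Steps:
n(d, y) = 1/(-10 + d)
27 - 89*n(-6, -5) = 27 - 89/(-10 - 6) = 27 - 89/(-16) = 27 - 89*(-1/16) = 27 + 89/16 = 521/16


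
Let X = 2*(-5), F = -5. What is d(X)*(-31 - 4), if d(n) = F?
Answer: 175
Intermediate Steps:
X = -10
d(n) = -5
d(X)*(-31 - 4) = -5*(-31 - 4) = -5*(-35) = 175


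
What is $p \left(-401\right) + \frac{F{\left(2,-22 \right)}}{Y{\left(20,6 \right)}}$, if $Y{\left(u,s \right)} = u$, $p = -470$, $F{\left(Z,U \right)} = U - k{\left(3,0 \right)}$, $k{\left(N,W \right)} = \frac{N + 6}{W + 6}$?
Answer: $\frac{7538753}{40} \approx 1.8847 \cdot 10^{5}$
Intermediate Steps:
$k{\left(N,W \right)} = \frac{6 + N}{6 + W}$
$F{\left(Z,U \right)} = - \frac{3}{2} + U$ ($F{\left(Z,U \right)} = U - \frac{6 + 3}{6 + 0} = U - \frac{1}{6} \cdot 9 = U - \frac{3}{2} = - \frac{3}{2} + U$)
$p \left(-401\right) + \frac{F{\left(2,-22 \right)}}{Y{\left(20,6 \right)}} = \left(-470\right) \left(-401\right) + \frac{- \frac{3}{2} - 22}{20} = 188470 - \frac{47}{40} = \frac{7538753}{40}$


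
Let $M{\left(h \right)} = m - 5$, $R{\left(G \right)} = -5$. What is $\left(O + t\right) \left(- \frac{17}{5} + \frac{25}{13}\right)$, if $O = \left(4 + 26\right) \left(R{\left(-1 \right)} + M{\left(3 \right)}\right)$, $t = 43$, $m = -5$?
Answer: $\frac{39072}{65} \approx 601.11$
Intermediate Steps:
$M{\left(h \right)} = -10$ ($M{\left(h \right)} = -5 - 5 = -10$)
$O = -450$ ($O = \left(4 + 26\right) \left(-5 - 10\right) = 30 \left(-15\right) = -450$)
$\left(O + t\right) \left(- \frac{17}{5} + \frac{25}{13}\right) = \left(-450 + 43\right) \left(- \frac{17}{5} + \frac{25}{13}\right) = - 407 \left(\left(-17\right) \frac{1}{5} + 25 \cdot \frac{1}{13}\right) = - 407 \left(- \frac{17}{5} + \frac{25}{13}\right) = \left(-407\right) \left(- \frac{96}{65}\right) = \frac{39072}{65}$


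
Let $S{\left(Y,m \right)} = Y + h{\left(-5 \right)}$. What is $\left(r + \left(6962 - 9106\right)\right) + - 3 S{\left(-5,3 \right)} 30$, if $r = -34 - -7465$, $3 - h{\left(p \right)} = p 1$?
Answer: $5017$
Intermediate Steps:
$h{\left(p \right)} = 3 - p$ ($h{\left(p \right)} = 3 - p 1 = 3 - p$)
$S{\left(Y,m \right)} = 8 + Y$ ($S{\left(Y,m \right)} = Y + \left(3 - -5\right) = Y + \left(3 + 5\right) = Y + 8 = 8 + Y$)
$r = 7431$ ($r = -34 + 7465 = 7431$)
$\left(r + \left(6962 - 9106\right)\right) + - 3 S{\left(-5,3 \right)} 30 = \left(7431 + \left(6962 - 9106\right)\right) + - 3 \left(8 - 5\right) 30 = \left(7431 + \left(6962 - 9106\right)\right) + \left(-3\right) 3 \cdot 30 = \left(7431 - 2144\right) - 270 = 5287 - 270 = 5017$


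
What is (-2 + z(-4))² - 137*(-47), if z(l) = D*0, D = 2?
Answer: 6443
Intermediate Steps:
z(l) = 0 (z(l) = 2*0 = 0)
(-2 + z(-4))² - 137*(-47) = (-2 + 0)² - 137*(-47) = (-2)² + 6439 = 4 + 6439 = 6443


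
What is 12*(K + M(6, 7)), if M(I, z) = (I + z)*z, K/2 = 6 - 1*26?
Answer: 612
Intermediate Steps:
K = -40 (K = 2*(6 - 1*26) = 2*(6 - 26) = 2*(-20) = -40)
M(I, z) = z*(I + z)
12*(K + M(6, 7)) = 12*(-40 + 7*(6 + 7)) = 12*(-40 + 7*13) = 12*(-40 + 91) = 12*51 = 612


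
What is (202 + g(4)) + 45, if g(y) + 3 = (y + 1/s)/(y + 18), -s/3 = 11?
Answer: 177275/726 ≈ 244.18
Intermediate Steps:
s = -33 (s = -3*11 = -33)
g(y) = -3 + (-1/33 + y)/(18 + y) (g(y) = -3 + (y + 1/(-33))/(y + 18) = -3 + (y - 1/33)/(18 + y) = -3 + (-1/33 + y)/(18 + y))
(202 + g(4)) + 45 = (202 + (-1783 - 66*4)/(33*(18 + 4))) + 45 = (202 + (1/33)*(-1783 - 264)/22) + 45 = (202 + (1/33)*(1/22)*(-2047)) + 45 = (202 - 2047/726) + 45 = 144605/726 + 45 = 177275/726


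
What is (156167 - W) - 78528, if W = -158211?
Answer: 235850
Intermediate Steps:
(156167 - W) - 78528 = (156167 - 1*(-158211)) - 78528 = (156167 + 158211) - 78528 = 314378 - 78528 = 235850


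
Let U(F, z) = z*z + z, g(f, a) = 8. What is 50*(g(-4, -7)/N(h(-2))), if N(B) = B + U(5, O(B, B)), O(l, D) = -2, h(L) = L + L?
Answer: -200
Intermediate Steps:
h(L) = 2*L
U(F, z) = z + z² (U(F, z) = z² + z = z + z²)
N(B) = 2 + B (N(B) = B - 2*(1 - 2) = B - 2*(-1) = B + 2 = 2 + B)
50*(g(-4, -7)/N(h(-2))) = 50*(8/(2 + 2*(-2))) = 50*(8/(2 - 4)) = 50*(8/(-2)) = 50*(8*(-½)) = 50*(-4) = -200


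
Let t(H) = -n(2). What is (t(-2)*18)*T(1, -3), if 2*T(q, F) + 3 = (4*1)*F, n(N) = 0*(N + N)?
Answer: 0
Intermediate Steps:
n(N) = 0 (n(N) = 0*(2*N) = 0)
T(q, F) = -3/2 + 2*F (T(q, F) = -3/2 + ((4*1)*F)/2 = -3/2 + (4*F)/2 = -3/2 + 2*F)
t(H) = 0 (t(H) = -1*0 = 0)
(t(-2)*18)*T(1, -3) = (0*18)*(-3/2 + 2*(-3)) = 0*(-3/2 - 6) = 0*(-15/2) = 0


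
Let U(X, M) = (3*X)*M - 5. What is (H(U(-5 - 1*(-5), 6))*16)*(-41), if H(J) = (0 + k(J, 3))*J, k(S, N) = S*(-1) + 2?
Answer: 22960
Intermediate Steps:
k(S, N) = 2 - S (k(S, N) = -S + 2 = 2 - S)
U(X, M) = -5 + 3*M*X (U(X, M) = 3*M*X - 5 = -5 + 3*M*X)
H(J) = J*(2 - J) (H(J) = (0 + (2 - J))*J = (2 - J)*J = J*(2 - J))
(H(U(-5 - 1*(-5), 6))*16)*(-41) = (((-5 + 3*6*(-5 - 1*(-5)))*(2 - (-5 + 3*6*(-5 - 1*(-5)))))*16)*(-41) = (((-5 + 3*6*(-5 + 5))*(2 - (-5 + 3*6*(-5 + 5))))*16)*(-41) = (((-5 + 3*6*0)*(2 - (-5 + 3*6*0)))*16)*(-41) = (((-5 + 0)*(2 - (-5 + 0)))*16)*(-41) = (-5*(2 - 1*(-5))*16)*(-41) = (-5*(2 + 5)*16)*(-41) = (-5*7*16)*(-41) = -35*16*(-41) = -560*(-41) = 22960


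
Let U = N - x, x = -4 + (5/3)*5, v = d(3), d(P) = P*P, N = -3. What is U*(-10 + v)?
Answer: 22/3 ≈ 7.3333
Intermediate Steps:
d(P) = P²
v = 9 (v = 3² = 9)
x = 13/3 (x = -4 + (5*(⅓))*5 = -4 + (5/3)*5 = -4 + 25/3 = 13/3 ≈ 4.3333)
U = -22/3 (U = -3 - 1*13/3 = -3 - 13/3 = -22/3 ≈ -7.3333)
U*(-10 + v) = -22*(-10 + 9)/3 = -22/3*(-1) = 22/3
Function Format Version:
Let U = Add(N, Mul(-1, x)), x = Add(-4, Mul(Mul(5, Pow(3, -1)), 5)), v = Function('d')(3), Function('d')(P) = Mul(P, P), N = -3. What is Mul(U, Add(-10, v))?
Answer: Rational(22, 3) ≈ 7.3333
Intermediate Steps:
Function('d')(P) = Pow(P, 2)
v = 9 (v = Pow(3, 2) = 9)
x = Rational(13, 3) (x = Add(-4, Mul(Mul(5, Rational(1, 3)), 5)) = Add(-4, Mul(Rational(5, 3), 5)) = Add(-4, Rational(25, 3)) = Rational(13, 3) ≈ 4.3333)
U = Rational(-22, 3) (U = Add(-3, Mul(-1, Rational(13, 3))) = Add(-3, Rational(-13, 3)) = Rational(-22, 3) ≈ -7.3333)
Mul(U, Add(-10, v)) = Mul(Rational(-22, 3), Add(-10, 9)) = Mul(Rational(-22, 3), -1) = Rational(22, 3)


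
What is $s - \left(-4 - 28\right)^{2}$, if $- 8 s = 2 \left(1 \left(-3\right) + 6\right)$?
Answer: $- \frac{4099}{4} \approx -1024.8$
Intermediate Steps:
$s = - \frac{3}{4}$ ($s = - \frac{2 \left(1 \left(-3\right) + 6\right)}{8} = - \frac{2 \left(-3 + 6\right)}{8} = - \frac{2 \cdot 3}{8} = \left(- \frac{1}{8}\right) 6 = - \frac{3}{4} \approx -0.75$)
$s - \left(-4 - 28\right)^{2} = - \frac{3}{4} - \left(-4 - 28\right)^{2} = - \frac{3}{4} - \left(-32\right)^{2} = - \frac{3}{4} - 1024 = - \frac{4099}{4}$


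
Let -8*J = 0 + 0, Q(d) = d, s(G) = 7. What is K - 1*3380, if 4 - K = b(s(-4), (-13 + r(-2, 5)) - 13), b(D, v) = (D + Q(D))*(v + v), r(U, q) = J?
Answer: -2648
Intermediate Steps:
J = 0 (J = -(0 + 0)/8 = -⅛*0 = 0)
r(U, q) = 0
b(D, v) = 4*D*v (b(D, v) = (D + D)*(v + v) = (2*D)*(2*v) = 4*D*v)
K = 732 (K = 4 - 4*7*((-13 + 0) - 13) = 4 - 4*7*(-13 - 13) = 4 - 4*7*(-26) = 4 - 1*(-728) = 4 + 728 = 732)
K - 1*3380 = 732 - 1*3380 = 732 - 3380 = -2648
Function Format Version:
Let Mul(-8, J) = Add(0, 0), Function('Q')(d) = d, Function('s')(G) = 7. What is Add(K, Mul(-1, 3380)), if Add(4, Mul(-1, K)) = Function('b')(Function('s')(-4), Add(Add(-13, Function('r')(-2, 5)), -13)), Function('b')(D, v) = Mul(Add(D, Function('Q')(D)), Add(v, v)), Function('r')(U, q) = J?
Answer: -2648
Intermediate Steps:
J = 0 (J = Mul(Rational(-1, 8), Add(0, 0)) = Mul(Rational(-1, 8), 0) = 0)
Function('r')(U, q) = 0
Function('b')(D, v) = Mul(4, D, v) (Function('b')(D, v) = Mul(Add(D, D), Add(v, v)) = Mul(Mul(2, D), Mul(2, v)) = Mul(4, D, v))
K = 732 (K = Add(4, Mul(-1, Mul(4, 7, Add(Add(-13, 0), -13)))) = Add(4, Mul(-1, Mul(4, 7, Add(-13, -13)))) = Add(4, Mul(-1, Mul(4, 7, -26))) = Add(4, Mul(-1, -728)) = Add(4, 728) = 732)
Add(K, Mul(-1, 3380)) = Add(732, Mul(-1, 3380)) = Add(732, -3380) = -2648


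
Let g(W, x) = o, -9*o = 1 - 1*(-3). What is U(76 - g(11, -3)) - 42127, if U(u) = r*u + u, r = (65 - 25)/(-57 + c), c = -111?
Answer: -7950995/189 ≈ -42069.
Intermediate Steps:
o = -4/9 (o = -(1 - 1*(-3))/9 = -(1 + 3)/9 = -⅑*4 = -4/9 ≈ -0.44444)
r = -5/21 (r = (65 - 25)/(-57 - 111) = 40/(-168) = 40*(-1/168) = -5/21 ≈ -0.23810)
g(W, x) = -4/9
U(u) = 16*u/21 (U(u) = -5*u/21 + u = 16*u/21)
U(76 - g(11, -3)) - 42127 = 16*(76 - 1*(-4/9))/21 - 42127 = 16*(76 + 4/9)/21 - 42127 = (16/21)*(688/9) - 42127 = 11008/189 - 42127 = -7950995/189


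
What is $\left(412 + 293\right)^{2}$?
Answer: $497025$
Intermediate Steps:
$\left(412 + 293\right)^{2} = 705^{2} = 497025$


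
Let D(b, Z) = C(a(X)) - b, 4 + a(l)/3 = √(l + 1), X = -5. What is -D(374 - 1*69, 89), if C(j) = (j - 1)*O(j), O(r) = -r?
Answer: 425 - 150*I ≈ 425.0 - 150.0*I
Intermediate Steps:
a(l) = -12 + 3*√(1 + l) (a(l) = -12 + 3*√(l + 1) = -12 + 3*√(1 + l))
C(j) = -j*(-1 + j) (C(j) = (j - 1)*(-j) = (-1 + j)*(-j) = -j*(-1 + j))
D(b, Z) = -b + (-12 + 6*I)*(13 - 6*I) (D(b, Z) = (-12 + 3*√(1 - 5))*(1 - (-12 + 3*√(1 - 5))) - b = (-12 + 3*√(-4))*(1 - (-12 + 3*√(-4))) - b = (-12 + 3*(2*I))*(1 - (-12 + 3*(2*I))) - b = (-12 + 6*I)*(1 - (-12 + 6*I)) - b = (-12 + 6*I)*(1 + (12 - 6*I)) - b = (-12 + 6*I)*(13 - 6*I) - b = -b + (-12 + 6*I)*(13 - 6*I))
-D(374 - 1*69, 89) = -(-120 - (374 - 1*69) + 150*I) = -(-120 - (374 - 69) + 150*I) = -(-120 - 1*305 + 150*I) = -(-120 - 305 + 150*I) = -(-425 + 150*I) = 425 - 150*I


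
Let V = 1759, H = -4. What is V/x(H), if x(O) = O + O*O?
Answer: 1759/12 ≈ 146.58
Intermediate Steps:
x(O) = O + O**2
V/x(H) = 1759/((-4*(1 - 4))) = 1759/((-4*(-3))) = 1759/12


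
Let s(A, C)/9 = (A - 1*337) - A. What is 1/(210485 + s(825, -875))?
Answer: 1/207452 ≈ 4.8204e-6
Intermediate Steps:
s(A, C) = -3033 (s(A, C) = 9*((A - 1*337) - A) = 9*((A - 337) - A) = 9*((-337 + A) - A) = 9*(-337) = -3033)
1/(210485 + s(825, -875)) = 1/(210485 - 3033) = 1/207452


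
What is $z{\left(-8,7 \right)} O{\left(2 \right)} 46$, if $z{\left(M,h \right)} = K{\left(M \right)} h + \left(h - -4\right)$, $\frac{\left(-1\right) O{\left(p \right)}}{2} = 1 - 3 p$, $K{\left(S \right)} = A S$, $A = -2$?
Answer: $56580$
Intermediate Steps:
$K{\left(S \right)} = - 2 S$
$O{\left(p \right)} = -2 + 6 p$ ($O{\left(p \right)} = - 2 \left(1 - 3 p\right) = -2 + 6 p$)
$z{\left(M,h \right)} = 4 + h - 2 M h$ ($z{\left(M,h \right)} = - 2 M h + \left(h - -4\right) = - 2 M h + \left(h + 4\right) = - 2 M h + \left(4 + h\right) = 4 + h - 2 M h$)
$z{\left(-8,7 \right)} O{\left(2 \right)} 46 = \left(4 + 7 - \left(-16\right) 7\right) \left(-2 + 6 \cdot 2\right) 46 = \left(4 + 7 + 112\right) \left(-2 + 12\right) 46 = 123 \cdot 10 \cdot 46 = 1230 \cdot 46 = 56580$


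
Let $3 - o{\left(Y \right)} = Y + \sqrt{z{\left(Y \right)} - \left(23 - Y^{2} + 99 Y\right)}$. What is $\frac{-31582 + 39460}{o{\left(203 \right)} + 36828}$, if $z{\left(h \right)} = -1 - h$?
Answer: $\frac{288555384}{1341589499} + \frac{7878 \sqrt{20885}}{1341589499} \approx 0.21593$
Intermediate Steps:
$o{\left(Y \right)} = 3 - Y - \sqrt{-24 + Y^{2} - 100 Y}$ ($o{\left(Y \right)} = 3 - \left(Y + \sqrt{\left(-1 - Y\right) - \left(23 - Y^{2} + 99 Y\right)}\right) = 3 - \left(Y + \sqrt{-24 + Y^{2} - 100 Y}\right) = 3 - Y - \sqrt{-24 + Y^{2} - 100 Y}$)
$\frac{-31582 + 39460}{o{\left(203 \right)} + 36828} = \frac{-31582 + 39460}{\left(3 - 203 - \sqrt{-24 + 203^{2} - 20300}\right) + 36828} = \frac{7878}{\left(3 - 203 - \sqrt{-24 + 41209 - 20300}\right) + 36828} = \frac{7878}{\left(3 - 203 - \sqrt{20885}\right) + 36828} = \frac{7878}{\left(-200 - \sqrt{20885}\right) + 36828} = \frac{7878}{36628 - \sqrt{20885}}$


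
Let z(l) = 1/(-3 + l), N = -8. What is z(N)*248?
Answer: -248/11 ≈ -22.545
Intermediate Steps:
z(N)*248 = 248/(-3 - 8) = 248/(-11) = -1/11*248 = -248/11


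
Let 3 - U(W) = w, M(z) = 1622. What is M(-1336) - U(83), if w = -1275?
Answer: 344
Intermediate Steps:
U(W) = 1278 (U(W) = 3 - 1*(-1275) = 3 + 1275 = 1278)
M(-1336) - U(83) = 1622 - 1*1278 = 1622 - 1278 = 344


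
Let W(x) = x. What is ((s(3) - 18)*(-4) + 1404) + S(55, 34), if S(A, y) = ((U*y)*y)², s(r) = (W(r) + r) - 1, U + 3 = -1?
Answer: 21382832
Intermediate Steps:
U = -4 (U = -3 - 1 = -4)
s(r) = -1 + 2*r (s(r) = (r + r) - 1 = 2*r - 1 = -1 + 2*r)
S(A, y) = 16*y⁴ (S(A, y) = ((-4*y)*y)² = (-4*y²)² = 16*y⁴)
((s(3) - 18)*(-4) + 1404) + S(55, 34) = (((-1 + 2*3) - 18)*(-4) + 1404) + 16*34⁴ = (((-1 + 6) - 18)*(-4) + 1404) + 16*1336336 = ((5 - 18)*(-4) + 1404) + 21381376 = (-13*(-4) + 1404) + 21381376 = (52 + 1404) + 21381376 = 1456 + 21381376 = 21382832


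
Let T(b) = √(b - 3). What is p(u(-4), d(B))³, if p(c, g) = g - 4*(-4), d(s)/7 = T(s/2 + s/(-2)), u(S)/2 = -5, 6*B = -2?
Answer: -2960 + 4347*I*√3 ≈ -2960.0 + 7529.2*I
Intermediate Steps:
B = -⅓ (B = (⅙)*(-2) = -⅓ ≈ -0.33333)
u(S) = -10 (u(S) = 2*(-5) = -10)
T(b) = √(-3 + b)
d(s) = 7*I*√3 (d(s) = 7*√(-3 + (s/2 + s/(-2))) = 7*√(-3 + (s*(½) + s*(-½))) = 7*√(-3 + (s/2 - s/2)) = 7*√(-3 + 0) = 7*√(-3) = 7*(I*√3) = 7*I*√3)
p(c, g) = 16 + g (p(c, g) = g + 16 = 16 + g)
p(u(-4), d(B))³ = (16 + 7*I*√3)³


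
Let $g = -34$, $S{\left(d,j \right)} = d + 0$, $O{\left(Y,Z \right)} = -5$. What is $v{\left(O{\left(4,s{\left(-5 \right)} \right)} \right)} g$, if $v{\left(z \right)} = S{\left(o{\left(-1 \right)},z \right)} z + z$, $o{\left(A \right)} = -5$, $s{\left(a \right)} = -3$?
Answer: $-680$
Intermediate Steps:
$S{\left(d,j \right)} = d$
$v{\left(z \right)} = - 4 z$ ($v{\left(z \right)} = - 5 z + z = - 4 z$)
$v{\left(O{\left(4,s{\left(-5 \right)} \right)} \right)} g = \left(-4\right) \left(-5\right) \left(-34\right) = 20 \left(-34\right) = -680$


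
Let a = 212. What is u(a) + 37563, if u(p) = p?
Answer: 37775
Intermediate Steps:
u(a) + 37563 = 212 + 37563 = 37775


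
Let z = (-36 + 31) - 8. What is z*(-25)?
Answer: 325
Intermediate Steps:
z = -13 (z = -5 - 8 = -13)
z*(-25) = -13*(-25) = 325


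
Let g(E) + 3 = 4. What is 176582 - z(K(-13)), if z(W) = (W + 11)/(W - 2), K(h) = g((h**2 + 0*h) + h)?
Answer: 176594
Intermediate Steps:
g(E) = 1 (g(E) = -3 + 4 = 1)
K(h) = 1
z(W) = (11 + W)/(-2 + W)
176582 - z(K(-13)) = 176582 - (11 + 1)/(-2 + 1) = 176582 - 12/(-1) = 176582 - (-1)*12 = 176582 - 1*(-12) = 176582 + 12 = 176594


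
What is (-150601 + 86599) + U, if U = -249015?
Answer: -313017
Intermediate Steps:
(-150601 + 86599) + U = (-150601 + 86599) - 249015 = -64002 - 249015 = -313017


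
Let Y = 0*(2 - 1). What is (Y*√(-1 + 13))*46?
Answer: 0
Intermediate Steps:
Y = 0 (Y = 0*1 = 0)
(Y*√(-1 + 13))*46 = (0*√(-1 + 13))*46 = (0*√12)*46 = (0*(2*√3))*46 = 0*46 = 0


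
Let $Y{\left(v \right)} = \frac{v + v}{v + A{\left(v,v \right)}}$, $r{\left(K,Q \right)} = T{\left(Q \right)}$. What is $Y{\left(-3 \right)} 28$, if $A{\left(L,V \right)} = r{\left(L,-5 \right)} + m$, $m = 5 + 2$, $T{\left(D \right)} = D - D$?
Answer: $-42$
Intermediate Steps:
$T{\left(D \right)} = 0$
$r{\left(K,Q \right)} = 0$
$m = 7$
$A{\left(L,V \right)} = 7$ ($A{\left(L,V \right)} = 0 + 7 = 7$)
$Y{\left(v \right)} = \frac{2 v}{7 + v}$ ($Y{\left(v \right)} = \frac{v + v}{v + 7} = \frac{2 v}{7 + v}$)
$Y{\left(-3 \right)} 28 = 2 \left(-3\right) \frac{1}{7 - 3} \cdot 28 = 2 \left(-3\right) \frac{1}{4} \cdot 28 = \left(- \frac{3}{2}\right) 28 = -42$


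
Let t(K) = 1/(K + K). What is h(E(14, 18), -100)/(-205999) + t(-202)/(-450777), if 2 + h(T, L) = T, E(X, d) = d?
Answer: -2913616529/37515282934092 ≈ -7.7665e-5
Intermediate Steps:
h(T, L) = -2 + T
t(K) = 1/(2*K)
h(E(14, 18), -100)/(-205999) + t(-202)/(-450777) = (-2 + 18)/(-205999) + ((½)/(-202))/(-450777) = 16*(-1/205999) + ((½)*(-1/202))*(-1/450777) = -16/205999 - 1/404*(-1/450777) = -16/205999 + 1/182113908 = -2913616529/37515282934092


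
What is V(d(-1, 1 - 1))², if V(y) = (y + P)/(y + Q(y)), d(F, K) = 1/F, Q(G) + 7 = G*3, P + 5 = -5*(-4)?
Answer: 196/121 ≈ 1.6198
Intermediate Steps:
P = 15 (P = -5 - 5*(-4) = -5 + 20 = 15)
Q(G) = -7 + 3*G (Q(G) = -7 + G*3 = -7 + 3*G)
V(y) = (15 + y)/(-7 + 4*y) (V(y) = (y + 15)/(y + (-7 + 3*y)) = (15 + y)/(-7 + 4*y))
V(d(-1, 1 - 1))² = ((15 + 1/(-1))/(-7 + 4/(-1)))² = ((15 - 1)/(-7 + 4*(-1)))² = (14/(-7 - 4))² = (14/(-11))² = (-1/11*14)² = (-14/11)² = 196/121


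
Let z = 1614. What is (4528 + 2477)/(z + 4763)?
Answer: 7005/6377 ≈ 1.0985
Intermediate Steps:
(4528 + 2477)/(z + 4763) = (4528 + 2477)/(1614 + 4763) = 7005/6377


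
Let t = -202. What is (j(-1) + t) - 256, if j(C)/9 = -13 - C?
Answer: -566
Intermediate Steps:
j(C) = -117 - 9*C (j(C) = 9*(-13 - C) = -117 - 9*C)
(j(-1) + t) - 256 = ((-117 - 9*(-1)) - 202) - 256 = ((-117 + 9) - 202) - 256 = (-108 - 202) - 256 = -310 - 256 = -566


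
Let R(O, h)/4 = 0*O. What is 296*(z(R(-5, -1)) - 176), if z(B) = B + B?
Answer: -52096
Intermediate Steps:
R(O, h) = 0 (R(O, h) = 4*(0*O) = 4*0 = 0)
z(B) = 2*B
296*(z(R(-5, -1)) - 176) = 296*(2*0 - 176) = 296*(0 - 176) = 296*(-176) = -52096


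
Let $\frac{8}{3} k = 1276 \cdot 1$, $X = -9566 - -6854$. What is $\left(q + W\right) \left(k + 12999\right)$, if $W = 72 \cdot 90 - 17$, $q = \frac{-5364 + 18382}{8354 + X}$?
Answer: $\frac{245811162780}{2821} \approx 8.7136 \cdot 10^{7}$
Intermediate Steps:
$X = -2712$ ($X = -9566 + 6854 = -2712$)
$k = \frac{957}{2}$ ($k = \frac{3 \cdot 1276 \cdot 1}{8} = \frac{3}{8} \cdot 1276 = \frac{957}{2} \approx 478.5$)
$q = \frac{6509}{2821}$ ($q = \frac{-5364 + 18382}{8354 - 2712} = \frac{13018}{5642} = 13018 \cdot \frac{1}{5642} = \frac{6509}{2821} \approx 2.3073$)
$W = 6463$ ($W = 6480 - 17 = 6463$)
$\left(q + W\right) \left(k + 12999\right) = \left(\frac{6509}{2821} + 6463\right) \left(\frac{957}{2} + 12999\right) = \frac{18238632}{2821} \cdot \frac{26955}{2} = \frac{245811162780}{2821}$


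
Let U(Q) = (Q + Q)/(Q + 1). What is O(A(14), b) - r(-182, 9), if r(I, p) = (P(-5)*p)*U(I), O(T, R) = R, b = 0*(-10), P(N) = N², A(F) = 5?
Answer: -81900/181 ≈ -452.49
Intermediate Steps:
b = 0
U(Q) = 2*Q/(1 + Q) (U(Q) = (2*Q)/(1 + Q) = 2*Q/(1 + Q))
r(I, p) = 50*I*p/(1 + I) (r(I, p) = ((-5)²*p)*(2*I/(1 + I)) = (25*p)*(2*I/(1 + I)) = 50*I*p/(1 + I))
O(A(14), b) - r(-182, 9) = 0 - 50*(-182)*9/(1 - 182) = 0 - 50*(-182)*9/(-181) = 0 - 50*(-182)*9*(-1)/181 = 0 - 1*81900/181 = 0 - 81900/181 = -81900/181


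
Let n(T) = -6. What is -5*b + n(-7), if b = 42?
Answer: -216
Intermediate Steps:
-5*b + n(-7) = -5*42 - 6 = -210 - 6 = -216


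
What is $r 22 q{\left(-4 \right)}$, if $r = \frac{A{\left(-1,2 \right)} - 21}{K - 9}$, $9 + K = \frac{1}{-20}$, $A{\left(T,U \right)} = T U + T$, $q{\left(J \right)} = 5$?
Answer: $\frac{52800}{361} \approx 146.26$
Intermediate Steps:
$A{\left(T,U \right)} = T + T U$
$K = - \frac{181}{20}$ ($K = -9 + \frac{1}{-20} = -9 - \frac{1}{20} = - \frac{181}{20} \approx -9.05$)
$r = \frac{480}{361}$ ($r = \frac{- (1 + 2) - 21}{- \frac{181}{20} - 9} = \frac{\left(-1\right) 3 - 21}{- \frac{361}{20}} = \left(-3 - 21\right) \left(- \frac{20}{361}\right) = \left(-24\right) \left(- \frac{20}{361}\right) = \frac{480}{361} \approx 1.3296$)
$r 22 q{\left(-4 \right)} = \frac{480}{361} \cdot 22 \cdot 5 = \frac{10560}{361} \cdot 5 = \frac{52800}{361}$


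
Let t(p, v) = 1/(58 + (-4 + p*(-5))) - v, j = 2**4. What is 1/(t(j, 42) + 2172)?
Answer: 26/55379 ≈ 0.00046949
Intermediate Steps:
j = 16
t(p, v) = 1/(54 - 5*p) - v (t(p, v) = 1/(58 + (-4 - 5*p)) - v = 1/(54 - 5*p) - v)
1/(t(j, 42) + 2172) = 1/((-1 + 54*42 - 5*16*42)/(-54 + 5*16) + 2172) = 1/((-1 + 2268 - 3360)/(-54 + 80) + 2172) = 1/(-1093/26 + 2172) = 1/(55379/26) = 26/55379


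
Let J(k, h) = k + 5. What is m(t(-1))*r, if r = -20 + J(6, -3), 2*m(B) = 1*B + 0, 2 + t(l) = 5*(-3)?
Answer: 153/2 ≈ 76.500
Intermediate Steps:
J(k, h) = 5 + k
t(l) = -17 (t(l) = -2 + 5*(-3) = -2 - 15 = -17)
m(B) = B/2 (m(B) = (1*B + 0)/2 = (B + 0)/2 = B/2)
r = -9 (r = -20 + (5 + 6) = -20 + 11 = -9)
m(t(-1))*r = ((½)*(-17))*(-9) = -17/2*(-9) = 153/2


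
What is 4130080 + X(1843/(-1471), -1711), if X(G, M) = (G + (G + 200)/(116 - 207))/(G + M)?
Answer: 36408860680415/8815534 ≈ 4.1301e+6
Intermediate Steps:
X(G, M) = (-200/91 + 90*G/91)/(G + M) (X(G, M) = (G + (200 + G)/(-91))/(G + M) = (G + (200 + G)*(-1/91))/(G + M) = (G + (-200/91 - G/91))/(G + M) = (-200/91 + 90*G/91)/(G + M))
4130080 + X(1843/(-1471), -1711) = 4130080 + 10*(-20 + 9*(1843/(-1471)))/(91*(1843/(-1471) - 1711)) = 4130080 + 10*(-20 + 9*(1843*(-1/1471)))/(91*(1843*(-1/1471) - 1711)) = 4130080 + 10*(-20 + 9*(-1843/1471))/(91*(-1843/1471 - 1711)) = 4130080 + 10*(-20 - 16587/1471)/(91*(-2518724/1471)) = 4130080 + (10/91)*(-1471/2518724)*(-46007/1471) = 4130080 + 17695/8815534 = 36408860680415/8815534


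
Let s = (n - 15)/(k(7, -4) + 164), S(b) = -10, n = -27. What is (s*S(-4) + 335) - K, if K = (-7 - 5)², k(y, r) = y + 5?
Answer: 8509/44 ≈ 193.39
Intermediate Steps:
k(y, r) = 5 + y
K = 144 (K = (-12)² = 144)
s = -21/88 (s = (-27 - 15)/((5 + 7) + 164) = -42/(12 + 164) = -42/176 = -42*1/176 = -21/88 ≈ -0.23864)
(s*S(-4) + 335) - K = (-21/88*(-10) + 335) - 1*144 = (105/44 + 335) - 144 = 14845/44 - 144 = 8509/44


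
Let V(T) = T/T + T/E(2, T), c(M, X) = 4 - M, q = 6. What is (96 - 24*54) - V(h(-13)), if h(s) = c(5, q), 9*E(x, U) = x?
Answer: -2393/2 ≈ -1196.5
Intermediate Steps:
E(x, U) = x/9
h(s) = -1 (h(s) = 4 - 1*5 = 4 - 5 = -1)
V(T) = 1 + 9*T/2 (V(T) = T/T + T/(((⅑)*2)) = 1 + T/(2/9) = 1 + T*(9/2) = 1 + 9*T/2)
(96 - 24*54) - V(h(-13)) = (96 - 24*54) - (1 + (9/2)*(-1)) = (96 - 1296) - (1 - 9/2) = -1200 - 1*(-7/2) = -1200 + 7/2 = -2393/2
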